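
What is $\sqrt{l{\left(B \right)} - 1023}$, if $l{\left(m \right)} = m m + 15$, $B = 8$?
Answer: $4 i \sqrt{59} \approx 30.725 i$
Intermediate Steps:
$l{\left(m \right)} = 15 + m^{2}$ ($l{\left(m \right)} = m^{2} + 15 = 15 + m^{2}$)
$\sqrt{l{\left(B \right)} - 1023} = \sqrt{\left(15 + 8^{2}\right) - 1023} = \sqrt{\left(15 + 64\right) - 1023} = \sqrt{79 - 1023} = \sqrt{-944} = 4 i \sqrt{59}$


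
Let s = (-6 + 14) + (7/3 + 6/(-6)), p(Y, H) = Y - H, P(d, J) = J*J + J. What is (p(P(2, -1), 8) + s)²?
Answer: 16/9 ≈ 1.7778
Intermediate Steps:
P(d, J) = J + J² (P(d, J) = J² + J = J + J²)
s = 28/3 (s = 8 + (7*(⅓) + 6*(-⅙)) = 8 + (7/3 - 1) = 8 + 4/3 = 28/3 ≈ 9.3333)
(p(P(2, -1), 8) + s)² = ((-(1 - 1) - 1*8) + 28/3)² = ((-1*0 - 8) + 28/3)² = ((0 - 8) + 28/3)² = (-8 + 28/3)² = (4/3)² = 16/9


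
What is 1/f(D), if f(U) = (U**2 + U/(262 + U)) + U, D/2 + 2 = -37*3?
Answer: 18/915187 ≈ 1.9668e-5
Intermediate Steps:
D = -226 (D = -4 + 2*(-37*3) = -4 + 2*(-111) = -4 - 222 = -226)
f(U) = U + U**2 + U/(262 + U) (f(U) = (U**2 + U/(262 + U)) + U = U + U**2 + U/(262 + U))
1/f(D) = 1/(-226*(263 + (-226)**2 + 263*(-226))/(262 - 226)) = 1/(-226*(263 + 51076 - 59438)/36) = 1/(-226*1/36*(-8099)) = 1/(915187/18) = 18/915187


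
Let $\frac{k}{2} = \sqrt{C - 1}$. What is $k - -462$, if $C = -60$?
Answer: $462 + 2 i \sqrt{61} \approx 462.0 + 15.62 i$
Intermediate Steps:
$k = 2 i \sqrt{61}$ ($k = 2 \sqrt{-60 - 1} = 2 \sqrt{-61} = 2 i \sqrt{61} \approx 15.62 i$)
$k - -462 = 2 i \sqrt{61} - -462 = 2 i \sqrt{61} + 462 = 462 + 2 i \sqrt{61}$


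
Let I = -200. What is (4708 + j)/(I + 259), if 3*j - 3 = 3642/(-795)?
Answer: 3742441/46905 ≈ 79.788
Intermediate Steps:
j = -419/795 (j = 1 + (3642/(-795))/3 = 1 + (3642*(-1/795))/3 = 1 + (1/3)*(-1214/265) = 1 - 1214/795 = -419/795 ≈ -0.52704)
(4708 + j)/(I + 259) = (4708 - 419/795)/(-200 + 259) = (3742441/795)/59 = (3742441/795)*(1/59) = 3742441/46905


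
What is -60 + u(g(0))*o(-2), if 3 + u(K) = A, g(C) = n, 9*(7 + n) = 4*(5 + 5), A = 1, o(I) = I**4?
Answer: -92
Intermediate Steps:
n = -23/9 (n = -7 + (4*(5 + 5))/9 = -7 + (4*10)/9 = -7 + (1/9)*40 = -7 + 40/9 = -23/9 ≈ -2.5556)
g(C) = -23/9
u(K) = -2 (u(K) = -3 + 1 = -2)
-60 + u(g(0))*o(-2) = -60 - 2*(-2)**4 = -60 - 2*16 = -60 - 32 = -92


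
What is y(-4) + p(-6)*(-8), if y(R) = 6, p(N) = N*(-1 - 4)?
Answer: -234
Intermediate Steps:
p(N) = -5*N (p(N) = N*(-5) = -5*N)
y(-4) + p(-6)*(-8) = 6 - 5*(-6)*(-8) = 6 + 30*(-8) = 6 - 240 = -234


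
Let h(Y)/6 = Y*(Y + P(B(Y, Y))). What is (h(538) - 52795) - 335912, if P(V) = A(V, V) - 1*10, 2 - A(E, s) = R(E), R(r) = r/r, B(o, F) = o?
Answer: 1318905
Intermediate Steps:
R(r) = 1
A(E, s) = 1 (A(E, s) = 2 - 1*1 = 2 - 1 = 1)
P(V) = -9 (P(V) = 1 - 1*10 = 1 - 10 = -9)
h(Y) = 6*Y*(-9 + Y) (h(Y) = 6*(Y*(Y - 9)) = 6*(Y*(-9 + Y)) = 6*Y*(-9 + Y))
(h(538) - 52795) - 335912 = (6*538*(-9 + 538) - 52795) - 335912 = (6*538*529 - 52795) - 335912 = (1707612 - 52795) - 335912 = 1654817 - 335912 = 1318905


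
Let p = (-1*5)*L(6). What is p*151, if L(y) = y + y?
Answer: -9060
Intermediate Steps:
L(y) = 2*y
p = -60 (p = (-1*5)*(2*6) = -5*12 = -60)
p*151 = -60*151 = -9060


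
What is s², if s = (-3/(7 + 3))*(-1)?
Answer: 9/100 ≈ 0.090000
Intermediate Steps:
s = 3/10 (s = (-3/10)*(-1) = ((⅒)*(-3))*(-1) = -3/10*(-1) = 3/10 ≈ 0.30000)
s² = (3/10)² = 9/100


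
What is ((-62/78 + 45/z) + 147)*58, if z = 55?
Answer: 3658234/429 ≈ 8527.3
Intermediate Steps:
((-62/78 + 45/z) + 147)*58 = ((-62/78 + 45/55) + 147)*58 = ((-62*1/78 + 45*(1/55)) + 147)*58 = ((-31/39 + 9/11) + 147)*58 = (10/429 + 147)*58 = (63073/429)*58 = 3658234/429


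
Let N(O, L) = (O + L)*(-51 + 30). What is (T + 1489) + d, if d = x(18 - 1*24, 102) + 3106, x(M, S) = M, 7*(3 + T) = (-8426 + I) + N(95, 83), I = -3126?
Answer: 16812/7 ≈ 2401.7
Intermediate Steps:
N(O, L) = -21*L - 21*O (N(O, L) = (L + O)*(-21) = -21*L - 21*O)
T = -15311/7 (T = -3 + ((-8426 - 3126) + (-21*83 - 21*95))/7 = -3 + (-11552 + (-1743 - 1995))/7 = -3 + (-11552 - 3738)/7 = -3 + (1/7)*(-15290) = -3 - 15290/7 = -15311/7 ≈ -2187.3)
d = 3100 (d = (18 - 1*24) + 3106 = (18 - 24) + 3106 = -6 + 3106 = 3100)
(T + 1489) + d = (-15311/7 + 1489) + 3100 = -4888/7 + 3100 = 16812/7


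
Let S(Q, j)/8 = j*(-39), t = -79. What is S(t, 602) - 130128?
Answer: -317952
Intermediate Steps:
S(Q, j) = -312*j (S(Q, j) = 8*(j*(-39)) = 8*(-39*j) = -312*j)
S(t, 602) - 130128 = -312*602 - 130128 = -187824 - 130128 = -317952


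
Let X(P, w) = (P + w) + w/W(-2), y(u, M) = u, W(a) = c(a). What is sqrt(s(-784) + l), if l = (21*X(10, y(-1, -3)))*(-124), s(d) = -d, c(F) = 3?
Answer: 2*I*sqrt(5446) ≈ 147.59*I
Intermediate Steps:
W(a) = 3
X(P, w) = P + 4*w/3 (X(P, w) = (P + w) + w/3 = P + 4*w/3)
l = -22568 (l = (21*(10 + (4/3)*(-1)))*(-124) = (21*(10 - 4/3))*(-124) = (21*(26/3))*(-124) = 182*(-124) = -22568)
sqrt(s(-784) + l) = sqrt(-1*(-784) - 22568) = sqrt(784 - 22568) = sqrt(-21784) = 2*I*sqrt(5446)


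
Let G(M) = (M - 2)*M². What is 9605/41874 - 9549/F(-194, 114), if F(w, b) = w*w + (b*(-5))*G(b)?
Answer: 3984483614123/17369900582748 ≈ 0.22939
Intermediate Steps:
G(M) = M²*(-2 + M) (G(M) = (-2 + M)*M² = M²*(-2 + M))
F(w, b) = w² - 5*b³*(-2 + b) (F(w, b) = w*w + (b*(-5))*(b²*(-2 + b)) = w² + (-5*b)*(b²*(-2 + b)) = w² - 5*b³*(-2 + b))
9605/41874 - 9549/F(-194, 114) = 9605/41874 - 9549/((-194)² + 5*114³*(2 - 1*114)) = 9605*(1/41874) - 9549/(37636 + 5*1481544*(2 - 114)) = 9605/41874 - 9549/(37636 + 5*1481544*(-112)) = 9605/41874 - 9549/(37636 - 829664640) = 9605/41874 - 9549/(-829627004) = 9605/41874 - 9549*(-1/829627004) = 9605/41874 + 9549/829627004 = 3984483614123/17369900582748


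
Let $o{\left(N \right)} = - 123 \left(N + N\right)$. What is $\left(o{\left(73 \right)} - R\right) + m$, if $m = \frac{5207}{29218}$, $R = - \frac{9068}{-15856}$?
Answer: $- \frac{1039971943137}{57910076} \approx -17958.0$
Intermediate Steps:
$o{\left(N \right)} = - 246 N$ ($o{\left(N \right)} = - 123 \cdot 2 N = - 246 N$)
$R = \frac{2267}{3964}$ ($R = \left(-9068\right) \left(- \frac{1}{15856}\right) = \frac{2267}{3964} \approx 0.5719$)
$m = \frac{5207}{29218}$ ($m = 5207 \cdot \frac{1}{29218} = \frac{5207}{29218} \approx 0.17821$)
$\left(o{\left(73 \right)} - R\right) + m = \left(\left(-246\right) 73 - \frac{2267}{3964}\right) + \frac{5207}{29218} = \left(-17958 - \frac{2267}{3964}\right) + \frac{5207}{29218} = - \frac{71187779}{3964} + \frac{5207}{29218} = - \frac{1039971943137}{57910076}$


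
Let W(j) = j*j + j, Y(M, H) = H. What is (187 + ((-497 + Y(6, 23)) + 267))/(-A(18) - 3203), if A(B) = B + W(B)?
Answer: 20/3563 ≈ 0.0056132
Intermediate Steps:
W(j) = j + j**2 (W(j) = j**2 + j = j + j**2)
A(B) = B + B*(1 + B)
(187 + ((-497 + Y(6, 23)) + 267))/(-A(18) - 3203) = (187 + ((-497 + 23) + 267))/(-18*(2 + 18) - 3203) = (187 + (-474 + 267))/(-18*20 - 3203) = (187 - 207)/(-1*360 - 3203) = -20/(-360 - 3203) = -20/(-3563) = -20*(-1/3563) = 20/3563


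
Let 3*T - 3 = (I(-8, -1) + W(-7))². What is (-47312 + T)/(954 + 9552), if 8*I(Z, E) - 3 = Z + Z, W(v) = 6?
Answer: -9082487/2017152 ≈ -4.5026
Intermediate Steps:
I(Z, E) = 3/8 + Z/4 (I(Z, E) = 3/8 + (Z + Z)/8 = 3/8 + (2*Z)/8 = 3/8 + Z/4)
T = 1417/192 (T = 1 + ((3/8 + (¼)*(-8)) + 6)²/3 = 1 + ((3/8 - 2) + 6)²/3 = 1 + (-13/8 + 6)²/3 = 1 + (35/8)²/3 = 1 + (⅓)*(1225/64) = 1 + 1225/192 = 1417/192 ≈ 7.3802)
(-47312 + T)/(954 + 9552) = (-47312 + 1417/192)/(954 + 9552) = -9082487/192/10506 = -9082487/192*1/10506 = -9082487/2017152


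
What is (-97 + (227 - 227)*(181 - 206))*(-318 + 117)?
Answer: 19497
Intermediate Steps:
(-97 + (227 - 227)*(181 - 206))*(-318 + 117) = (-97 + 0*(-25))*(-201) = (-97 + 0)*(-201) = -97*(-201) = 19497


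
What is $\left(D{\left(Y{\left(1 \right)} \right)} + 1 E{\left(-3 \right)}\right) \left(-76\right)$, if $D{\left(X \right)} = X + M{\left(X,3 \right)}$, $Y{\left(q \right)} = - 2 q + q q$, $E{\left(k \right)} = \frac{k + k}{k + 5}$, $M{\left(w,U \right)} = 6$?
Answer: $-152$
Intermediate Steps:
$E{\left(k \right)} = \frac{2 k}{5 + k}$
$Y{\left(q \right)} = q^{2} - 2 q$ ($Y{\left(q \right)} = - 2 q + q^{2} = q^{2} - 2 q$)
$D{\left(X \right)} = 6 + X$ ($D{\left(X \right)} = X + 6 = 6 + X$)
$\left(D{\left(Y{\left(1 \right)} \right)} + 1 E{\left(-3 \right)}\right) \left(-76\right) = \left(\left(6 + 1 \left(-2 + 1\right)\right) + 1 \cdot 2 \left(-3\right) \frac{1}{5 - 3}\right) \left(-76\right) = \left(\left(6 + 1 \left(-1\right)\right) + 1 \cdot 2 \left(-3\right) \frac{1}{2}\right) \left(-76\right) = \left(\left(6 - 1\right) + 1 \cdot 2 \left(-3\right) \frac{1}{2}\right) \left(-76\right) = \left(5 + 1 \left(-3\right)\right) \left(-76\right) = \left(5 - 3\right) \left(-76\right) = 2 \left(-76\right) = -152$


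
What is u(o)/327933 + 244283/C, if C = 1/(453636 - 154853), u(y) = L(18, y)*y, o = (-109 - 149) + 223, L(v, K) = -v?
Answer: 2659449457720463/36437 ≈ 7.2988e+10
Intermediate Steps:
o = -35 (o = -258 + 223 = -35)
u(y) = -18*y (u(y) = (-1*18)*y = -18*y)
C = 1/298783 ≈ 3.3469e-6
u(o)/327933 + 244283/C = -18*(-35)/327933 + 244283/(1/298783) = 630*(1/327933) + 244283*298783 = 70/36437 + 72987607589 = 2659449457720463/36437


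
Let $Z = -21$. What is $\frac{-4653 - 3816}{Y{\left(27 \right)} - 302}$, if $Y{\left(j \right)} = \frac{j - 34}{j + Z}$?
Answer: $\frac{50814}{1819} \approx 27.935$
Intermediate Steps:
$Y{\left(j \right)} = \frac{-34 + j}{-21 + j}$ ($Y{\left(j \right)} = \frac{j - 34}{j - 21} = \frac{j - 34}{-21 + j} = \frac{-34 + j}{-21 + j}$)
$\frac{-4653 - 3816}{Y{\left(27 \right)} - 302} = \frac{-4653 - 3816}{\frac{-34 + 27}{-21 + 27} - 302} = - \frac{8469}{\frac{1}{6} \left(-7\right) - 302} = - \frac{8469}{- \frac{7}{6} - 302} = - \frac{8469}{- \frac{1819}{6}} = \left(-8469\right) \left(- \frac{6}{1819}\right) = \frac{50814}{1819}$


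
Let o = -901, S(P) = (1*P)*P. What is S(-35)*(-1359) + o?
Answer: -1665676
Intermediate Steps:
S(P) = P**2 (S(P) = P*P = P**2)
S(-35)*(-1359) + o = (-35)**2*(-1359) - 901 = 1225*(-1359) - 901 = -1664775 - 901 = -1665676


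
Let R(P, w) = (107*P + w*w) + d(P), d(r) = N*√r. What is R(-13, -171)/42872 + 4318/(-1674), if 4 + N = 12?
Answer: -34625099/17941932 + I*√13/5359 ≈ -1.9298 + 0.0006728*I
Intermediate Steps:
N = 8 (N = -4 + 12 = 8)
d(r) = 8*√r
R(P, w) = w² + 8*√P + 107*P (R(P, w) = (107*P + w*w) + 8*√P = (107*P + w²) + 8*√P = (w² + 107*P) + 8*√P = w² + 8*√P + 107*P)
R(-13, -171)/42872 + 4318/(-1674) = ((-171)² + 8*√(-13) + 107*(-13))/42872 + 4318/(-1674) = (29241 + 8*(I*√13) - 1391)*(1/42872) + 4318*(-1/1674) = (29241 + 8*I*√13 - 1391)*(1/42872) - 2159/837 = (27850 + 8*I*√13)*(1/42872) - 2159/837 = (13925/21436 + I*√13/5359) - 2159/837 = -34625099/17941932 + I*√13/5359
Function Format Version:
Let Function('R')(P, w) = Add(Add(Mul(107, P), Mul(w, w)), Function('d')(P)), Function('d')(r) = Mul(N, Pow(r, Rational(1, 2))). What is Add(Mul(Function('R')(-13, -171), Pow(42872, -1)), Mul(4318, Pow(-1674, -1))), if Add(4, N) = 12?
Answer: Add(Rational(-34625099, 17941932), Mul(Rational(1, 5359), I, Pow(13, Rational(1, 2)))) ≈ Add(-1.9298, Mul(0.00067280, I))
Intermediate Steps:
N = 8 (N = Add(-4, 12) = 8)
Function('d')(r) = Mul(8, Pow(r, Rational(1, 2)))
Function('R')(P, w) = Add(Pow(w, 2), Mul(8, Pow(P, Rational(1, 2))), Mul(107, P)) (Function('R')(P, w) = Add(Add(Mul(107, P), Mul(w, w)), Mul(8, Pow(P, Rational(1, 2)))) = Add(Add(Mul(107, P), Pow(w, 2)), Mul(8, Pow(P, Rational(1, 2)))) = Add(Add(Pow(w, 2), Mul(107, P)), Mul(8, Pow(P, Rational(1, 2)))) = Add(Pow(w, 2), Mul(8, Pow(P, Rational(1, 2))), Mul(107, P)))
Add(Mul(Function('R')(-13, -171), Pow(42872, -1)), Mul(4318, Pow(-1674, -1))) = Add(Mul(Add(Pow(-171, 2), Mul(8, Pow(-13, Rational(1, 2))), Mul(107, -13)), Pow(42872, -1)), Mul(4318, Pow(-1674, -1))) = Add(Mul(Add(29241, Mul(8, Mul(I, Pow(13, Rational(1, 2)))), -1391), Rational(1, 42872)), Mul(4318, Rational(-1, 1674))) = Add(Mul(Add(29241, Mul(8, I, Pow(13, Rational(1, 2))), -1391), Rational(1, 42872)), Rational(-2159, 837)) = Add(Mul(Add(27850, Mul(8, I, Pow(13, Rational(1, 2)))), Rational(1, 42872)), Rational(-2159, 837)) = Add(Add(Rational(13925, 21436), Mul(Rational(1, 5359), I, Pow(13, Rational(1, 2)))), Rational(-2159, 837)) = Add(Rational(-34625099, 17941932), Mul(Rational(1, 5359), I, Pow(13, Rational(1, 2))))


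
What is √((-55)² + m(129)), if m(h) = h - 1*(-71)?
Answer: 5*√129 ≈ 56.789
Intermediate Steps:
m(h) = 71 + h (m(h) = h + 71 = 71 + h)
√((-55)² + m(129)) = √((-55)² + (71 + 129)) = √(3025 + 200) = √3225 = 5*√129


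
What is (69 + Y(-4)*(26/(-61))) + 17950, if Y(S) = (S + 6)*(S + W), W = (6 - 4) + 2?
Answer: 18019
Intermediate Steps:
W = 4 (W = 2 + 2 = 4)
Y(S) = (4 + S)*(6 + S) (Y(S) = (S + 6)*(S + 4) = (6 + S)*(4 + S) = (4 + S)*(6 + S))
(69 + Y(-4)*(26/(-61))) + 17950 = (69 + (24 + (-4)**2 + 10*(-4))*(26/(-61))) + 17950 = (69 + (24 + 16 - 40)*(26*(-1/61))) + 17950 = (69 + 0*(-26/61)) + 17950 = (69 + 0) + 17950 = 69 + 17950 = 18019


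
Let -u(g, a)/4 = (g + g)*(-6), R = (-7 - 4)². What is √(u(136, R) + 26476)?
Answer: 2*√8251 ≈ 181.67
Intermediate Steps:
R = 121 (R = (-11)² = 121)
u(g, a) = 48*g (u(g, a) = -4*(g + g)*(-6) = -4*2*g*(-6) = -(-48)*g = 48*g)
√(u(136, R) + 26476) = √(48*136 + 26476) = √(6528 + 26476) = √33004 = 2*√8251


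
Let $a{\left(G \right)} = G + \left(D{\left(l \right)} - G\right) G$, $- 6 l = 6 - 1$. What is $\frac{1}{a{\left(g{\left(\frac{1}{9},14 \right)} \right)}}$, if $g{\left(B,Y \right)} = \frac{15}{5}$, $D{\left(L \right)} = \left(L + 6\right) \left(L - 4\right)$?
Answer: $- \frac{12}{971} \approx -0.012358$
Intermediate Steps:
$l = - \frac{5}{6}$ ($l = - \frac{6 - 1}{6} = \left(- \frac{1}{6}\right) 5 = - \frac{5}{6} \approx -0.83333$)
$D{\left(L \right)} = \left(-4 + L\right) \left(6 + L\right)$ ($D{\left(L \right)} = \left(6 + L\right) \left(-4 + L\right) = \left(-4 + L\right) \left(6 + L\right)$)
$g{\left(B,Y \right)} = 3$ ($g{\left(B,Y \right)} = 15 \cdot \frac{1}{5} = 3$)
$a{\left(G \right)} = G + G \left(- \frac{899}{36} - G\right)$ ($a{\left(G \right)} = G + \left(\left(-24 + \left(- \frac{5}{6}\right)^{2} + 2 \left(- \frac{5}{6}\right)\right) - G\right) G = G + \left(\left(-24 + \frac{25}{36} - \frac{5}{3}\right) - G\right) G = G + \left(- \frac{899}{36} - G\right) G = G + G \left(- \frac{899}{36} - G\right)$)
$\frac{1}{a{\left(g{\left(\frac{1}{9},14 \right)} \right)}} = \frac{1}{\left(- \frac{1}{36}\right) 3 \left(863 + 36 \cdot 3\right)} = \frac{1}{\left(- \frac{1}{36}\right) 3 \left(863 + 108\right)} = \frac{1}{\left(- \frac{1}{36}\right) 3 \cdot 971} = \frac{1}{- \frac{971}{12}} = - \frac{12}{971}$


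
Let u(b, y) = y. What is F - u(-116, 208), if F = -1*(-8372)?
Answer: 8164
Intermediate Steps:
F = 8372
F - u(-116, 208) = 8372 - 1*208 = 8372 - 208 = 8164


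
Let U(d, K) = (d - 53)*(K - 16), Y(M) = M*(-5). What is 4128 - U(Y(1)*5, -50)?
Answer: -1020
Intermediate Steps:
Y(M) = -5*M
U(d, K) = (-53 + d)*(-16 + K)
4128 - U(Y(1)*5, -50) = 4128 - (848 - 53*(-50) - 16*(-5*1)*5 - 50*(-5*1)*5) = 4128 - (848 + 2650 - (-80)*5 - (-250)*5) = 4128 - (848 + 2650 - 16*(-25) - 50*(-25)) = 4128 - (848 + 2650 + 400 + 1250) = 4128 - 1*5148 = 4128 - 5148 = -1020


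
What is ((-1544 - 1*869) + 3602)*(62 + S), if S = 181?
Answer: 288927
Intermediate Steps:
((-1544 - 1*869) + 3602)*(62 + S) = ((-1544 - 1*869) + 3602)*(62 + 181) = ((-1544 - 869) + 3602)*243 = (-2413 + 3602)*243 = 1189*243 = 288927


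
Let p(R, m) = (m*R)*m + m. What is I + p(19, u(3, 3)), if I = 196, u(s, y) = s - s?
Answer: 196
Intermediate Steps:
u(s, y) = 0
p(R, m) = m + R*m² (p(R, m) = (R*m)*m + m = R*m² + m = m + R*m²)
I + p(19, u(3, 3)) = 196 + 0*(1 + 19*0) = 196 + 0*(1 + 0) = 196 + 0*1 = 196 + 0 = 196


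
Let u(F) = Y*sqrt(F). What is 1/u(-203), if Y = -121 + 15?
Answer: I*sqrt(203)/21518 ≈ 0.00066213*I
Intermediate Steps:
Y = -106
u(F) = -106*sqrt(F)
1/u(-203) = 1/(-106*I*sqrt(203)) = I*sqrt(203)/21518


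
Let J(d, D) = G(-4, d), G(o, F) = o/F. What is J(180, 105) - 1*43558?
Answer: -1960111/45 ≈ -43558.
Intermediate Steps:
J(d, D) = -4/d
J(180, 105) - 1*43558 = -4/180 - 1*43558 = -4*1/180 - 43558 = -1/45 - 43558 = -1960111/45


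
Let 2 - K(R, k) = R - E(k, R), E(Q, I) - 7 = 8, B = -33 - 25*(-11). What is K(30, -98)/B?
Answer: -13/242 ≈ -0.053719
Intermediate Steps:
B = 242 (B = -33 + 275 = 242)
E(Q, I) = 15 (E(Q, I) = 7 + 8 = 15)
K(R, k) = 17 - R (K(R, k) = 2 - (R - 1*15) = 2 - (R - 15) = 2 - (-15 + R) = 2 + (15 - R) = 17 - R)
K(30, -98)/B = (17 - 1*30)/242 = (17 - 30)*(1/242) = -13*1/242 = -13/242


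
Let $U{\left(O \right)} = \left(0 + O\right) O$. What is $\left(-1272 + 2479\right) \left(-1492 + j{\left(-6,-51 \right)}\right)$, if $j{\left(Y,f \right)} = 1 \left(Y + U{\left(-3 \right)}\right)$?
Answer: $-1797223$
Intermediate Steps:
$U{\left(O \right)} = O^{2}$ ($U{\left(O \right)} = O O = O^{2}$)
$j{\left(Y,f \right)} = 9 + Y$ ($j{\left(Y,f \right)} = 1 \left(Y + \left(-3\right)^{2}\right) = 1 \left(Y + 9\right) = 1 \left(9 + Y\right) = 9 + Y$)
$\left(-1272 + 2479\right) \left(-1492 + j{\left(-6,-51 \right)}\right) = \left(-1272 + 2479\right) \left(-1492 + \left(9 - 6\right)\right) = 1207 \left(-1492 + 3\right) = 1207 \left(-1489\right) = -1797223$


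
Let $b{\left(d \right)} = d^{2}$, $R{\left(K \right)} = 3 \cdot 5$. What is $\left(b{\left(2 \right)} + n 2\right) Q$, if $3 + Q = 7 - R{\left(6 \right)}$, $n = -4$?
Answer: $44$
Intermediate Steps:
$R{\left(K \right)} = 15$
$Q = -11$ ($Q = -3 + \left(7 - 15\right) = -3 - 8 = -11$)
$\left(b{\left(2 \right)} + n 2\right) Q = \left(2^{2} - 8\right) \left(-11\right) = \left(4 - 8\right) \left(-11\right) = \left(-4\right) \left(-11\right) = 44$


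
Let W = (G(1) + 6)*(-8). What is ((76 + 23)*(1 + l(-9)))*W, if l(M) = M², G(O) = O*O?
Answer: -454608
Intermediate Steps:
G(O) = O²
W = -56 (W = (1² + 6)*(-8) = (1 + 6)*(-8) = 7*(-8) = -56)
((76 + 23)*(1 + l(-9)))*W = ((76 + 23)*(1 + (-9)²))*(-56) = (99*(1 + 81))*(-56) = (99*82)*(-56) = 8118*(-56) = -454608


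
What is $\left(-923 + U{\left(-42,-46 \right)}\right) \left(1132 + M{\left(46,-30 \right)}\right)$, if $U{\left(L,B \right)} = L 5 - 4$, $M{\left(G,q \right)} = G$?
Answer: $-1339386$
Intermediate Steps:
$U{\left(L,B \right)} = -4 + 5 L$ ($U{\left(L,B \right)} = 5 L - 4 = -4 + 5 L$)
$\left(-923 + U{\left(-42,-46 \right)}\right) \left(1132 + M{\left(46,-30 \right)}\right) = \left(-923 + \left(-4 + 5 \left(-42\right)\right)\right) \left(1132 + 46\right) = \left(-923 - 214\right) 1178 = \left(-1137\right) 1178 = -1339386$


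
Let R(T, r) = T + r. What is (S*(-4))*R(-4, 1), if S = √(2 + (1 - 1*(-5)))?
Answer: 24*√2 ≈ 33.941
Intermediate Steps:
S = 2*√2 (S = √(2 + (1 + 5)) = √(2 + 6) = √8 = 2*√2 ≈ 2.8284)
(S*(-4))*R(-4, 1) = ((2*√2)*(-4))*(-4 + 1) = -8*√2*(-3) = 24*√2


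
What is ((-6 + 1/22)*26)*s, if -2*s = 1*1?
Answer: 1703/22 ≈ 77.409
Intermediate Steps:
s = -1/2 ≈ -0.50000
((-6 + 1/22)*26)*s = ((-6 + 1/22)*26)*(-1/2) = -131/22*26*(-1/2) = -1703/11*(-1/2) = 1703/22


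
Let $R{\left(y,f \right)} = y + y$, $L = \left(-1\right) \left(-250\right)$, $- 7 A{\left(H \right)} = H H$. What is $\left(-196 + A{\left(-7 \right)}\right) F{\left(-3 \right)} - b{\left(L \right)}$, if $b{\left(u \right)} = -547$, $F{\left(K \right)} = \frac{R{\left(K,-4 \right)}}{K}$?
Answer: $141$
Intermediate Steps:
$A{\left(H \right)} = - \frac{H^{2}}{7}$ ($A{\left(H \right)} = - \frac{H H}{7} = - \frac{H^{2}}{7}$)
$L = 250$
$R{\left(y,f \right)} = 2 y$
$F{\left(K \right)} = 2$ ($F{\left(K \right)} = \frac{2 K}{K} = 2$)
$\left(-196 + A{\left(-7 \right)}\right) F{\left(-3 \right)} - b{\left(L \right)} = \left(-196 - \frac{\left(-7\right)^{2}}{7}\right) 2 - -547 = \left(-196 - 7\right) 2 + 547 = \left(-203\right) 2 + 547 = -406 + 547 = 141$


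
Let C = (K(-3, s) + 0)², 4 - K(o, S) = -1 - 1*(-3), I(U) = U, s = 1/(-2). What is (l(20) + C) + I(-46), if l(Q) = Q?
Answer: -22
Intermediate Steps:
s = -½ ≈ -0.50000
K(o, S) = 2 (K(o, S) = 4 - (-1 - 1*(-3)) = 4 - (-1 + 3) = 4 - 1*2 = 4 - 2 = 2)
C = 4 (C = (2 + 0)² = 2² = 4)
(l(20) + C) + I(-46) = (20 + 4) - 46 = 24 - 46 = -22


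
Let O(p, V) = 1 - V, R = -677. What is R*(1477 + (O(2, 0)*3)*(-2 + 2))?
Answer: -999929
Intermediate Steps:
R*(1477 + (O(2, 0)*3)*(-2 + 2)) = -677*(1477 + ((1 - 1*0)*3)*(-2 + 2)) = -677*(1477 + ((1 + 0)*3)*0) = -677*(1477 + (1*3)*0) = -677*(1477 + 3*0) = -677*(1477 + 0) = -677*1477 = -999929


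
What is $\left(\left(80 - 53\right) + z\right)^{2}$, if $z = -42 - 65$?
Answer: $6400$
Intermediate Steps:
$z = -107$ ($z = -42 - 65 = -107$)
$\left(\left(80 - 53\right) + z\right)^{2} = \left(\left(80 - 53\right) - 107\right)^{2} = \left(27 - 107\right)^{2} = \left(-80\right)^{2} = 6400$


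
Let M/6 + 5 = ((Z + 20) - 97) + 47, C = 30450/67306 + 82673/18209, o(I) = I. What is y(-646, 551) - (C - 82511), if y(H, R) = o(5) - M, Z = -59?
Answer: 50907324162666/612787477 ≈ 83075.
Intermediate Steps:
C = 3059426494/612787477 (C = 30450*(1/67306) + 82673*(1/18209) = 15225/33653 + 82673/18209 = 3059426494/612787477 ≈ 4.9926)
M = -564 (M = -30 + 6*(((-59 + 20) - 97) + 47) = -30 + 6*((-39 - 97) + 47) = -30 + 6*(-136 + 47) = -30 + 6*(-89) = -30 - 534 = -564)
y(H, R) = 569 (y(H, R) = 5 - 1*(-564) = 5 + 564 = 569)
y(-646, 551) - (C - 82511) = 569 - (3059426494/612787477 - 82511) = 569 - 1*(-50558648088253/612787477) = 569 + 50558648088253/612787477 = 50907324162666/612787477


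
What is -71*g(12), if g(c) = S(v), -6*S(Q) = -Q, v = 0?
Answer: 0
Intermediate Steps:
S(Q) = Q/6 (S(Q) = -(-1)*Q/6 = Q/6)
g(c) = 0 (g(c) = (⅙)*0 = 0)
-71*g(12) = -71*0 = 0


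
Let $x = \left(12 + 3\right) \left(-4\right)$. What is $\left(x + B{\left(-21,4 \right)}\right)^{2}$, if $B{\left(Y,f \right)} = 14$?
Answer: $2116$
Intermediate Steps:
$x = -60$ ($x = 15 \left(-4\right) = -60$)
$\left(x + B{\left(-21,4 \right)}\right)^{2} = \left(-60 + 14\right)^{2} = \left(-46\right)^{2} = 2116$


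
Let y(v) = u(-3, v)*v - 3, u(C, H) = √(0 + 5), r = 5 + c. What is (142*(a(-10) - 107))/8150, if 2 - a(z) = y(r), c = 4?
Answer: -7242/4075 - 639*√5/4075 ≈ -2.1278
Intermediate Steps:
r = 9 (r = 5 + 4 = 9)
u(C, H) = √5
y(v) = -3 + v*√5 (y(v) = √5*v - 3 = v*√5 - 3 = -3 + v*√5)
a(z) = 5 - 9*√5 (a(z) = 2 - (-3 + 9*√5) = 2 + (3 - 9*√5) = 5 - 9*√5)
(142*(a(-10) - 107))/8150 = (142*((5 - 9*√5) - 107))/8150 = (142*(-102 - 9*√5))*(1/8150) = (-14484 - 1278*√5)*(1/8150) = -7242/4075 - 639*√5/4075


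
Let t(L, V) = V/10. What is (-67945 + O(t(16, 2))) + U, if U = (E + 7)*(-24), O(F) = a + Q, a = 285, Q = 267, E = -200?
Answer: -62761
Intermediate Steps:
t(L, V) = V/10 (t(L, V) = V*(⅒) = V/10)
O(F) = 552 (O(F) = 285 + 267 = 552)
U = 4632 (U = (-200 + 7)*(-24) = -193*(-24) = 4632)
(-67945 + O(t(16, 2))) + U = (-67945 + 552) + 4632 = -67393 + 4632 = -62761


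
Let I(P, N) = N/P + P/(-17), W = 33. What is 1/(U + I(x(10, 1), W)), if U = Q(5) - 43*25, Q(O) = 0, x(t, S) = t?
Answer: -170/182289 ≈ -0.00093259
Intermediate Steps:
I(P, N) = -P/17 + N/P (I(P, N) = N/P + P*(-1/17) = N/P - P/17 = -P/17 + N/P)
U = -1075 (U = 0 - 43*25 = 0 - 1075 = -1075)
1/(U + I(x(10, 1), W)) = 1/(-1075 + (-1/17*10 + 33/10)) = 1/(-1075 + (-10/17 + 33*(1/10))) = 1/(-1075 + (-10/17 + 33/10)) = 1/(-1075 + 461/170) = 1/(-182289/170) = -170/182289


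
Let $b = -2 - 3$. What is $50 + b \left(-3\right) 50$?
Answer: $800$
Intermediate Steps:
$b = -5$ ($b = -2 - 3 = -5$)
$50 + b \left(-3\right) 50 = 50 + \left(-5\right) \left(-3\right) 50 = 50 + 15 \cdot 50 = 50 + 750 = 800$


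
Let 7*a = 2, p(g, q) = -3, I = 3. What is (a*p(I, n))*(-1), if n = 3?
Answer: 6/7 ≈ 0.85714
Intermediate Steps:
a = 2/7 (a = (⅐)*2 = 2/7 ≈ 0.28571)
(a*p(I, n))*(-1) = ((2/7)*(-3))*(-1) = -6/7*(-1) = 6/7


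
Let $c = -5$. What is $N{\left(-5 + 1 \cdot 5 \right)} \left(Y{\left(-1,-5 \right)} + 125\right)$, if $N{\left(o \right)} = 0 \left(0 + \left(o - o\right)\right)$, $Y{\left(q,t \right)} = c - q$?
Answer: $0$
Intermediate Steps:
$Y{\left(q,t \right)} = -5 - q$
$N{\left(o \right)} = 0$ ($N{\left(o \right)} = 0 \left(0 + 0\right) = 0 \cdot 0 = 0$)
$N{\left(-5 + 1 \cdot 5 \right)} \left(Y{\left(-1,-5 \right)} + 125\right) = 0 \left(\left(-5 - -1\right) + 125\right) = 0 \left(\left(-5 + 1\right) + 125\right) = 0 \left(-4 + 125\right) = 0 \cdot 121 = 0$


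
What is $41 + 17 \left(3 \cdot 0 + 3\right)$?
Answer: $92$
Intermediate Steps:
$41 + 17 \left(3 \cdot 0 + 3\right) = 41 + 17 \left(0 + 3\right) = 41 + 17 \cdot 3 = 41 + 51 = 92$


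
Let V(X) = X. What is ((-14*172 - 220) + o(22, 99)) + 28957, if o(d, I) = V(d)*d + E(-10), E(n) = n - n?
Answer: 26813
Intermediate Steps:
E(n) = 0
o(d, I) = d**2 (o(d, I) = d*d + 0 = d**2 + 0 = d**2)
((-14*172 - 220) + o(22, 99)) + 28957 = ((-14*172 - 220) + 22**2) + 28957 = ((-2408 - 220) + 484) + 28957 = (-2628 + 484) + 28957 = -2144 + 28957 = 26813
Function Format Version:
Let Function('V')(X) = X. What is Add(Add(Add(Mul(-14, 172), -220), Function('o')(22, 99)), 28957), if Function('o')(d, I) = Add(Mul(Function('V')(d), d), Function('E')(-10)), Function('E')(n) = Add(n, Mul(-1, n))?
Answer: 26813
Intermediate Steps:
Function('E')(n) = 0
Function('o')(d, I) = Pow(d, 2) (Function('o')(d, I) = Add(Mul(d, d), 0) = Add(Pow(d, 2), 0) = Pow(d, 2))
Add(Add(Add(Mul(-14, 172), -220), Function('o')(22, 99)), 28957) = Add(Add(Add(Mul(-14, 172), -220), Pow(22, 2)), 28957) = Add(Add(Add(-2408, -220), 484), 28957) = Add(Add(-2628, 484), 28957) = Add(-2144, 28957) = 26813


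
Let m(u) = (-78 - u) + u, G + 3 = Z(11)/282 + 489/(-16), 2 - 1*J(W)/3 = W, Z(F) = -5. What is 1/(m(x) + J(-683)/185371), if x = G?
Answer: -185371/14456883 ≈ -0.012822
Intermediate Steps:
J(W) = 6 - 3*W
G = -75757/2256 (G = -3 + (-5/282 + 489/(-16)) = -3 + (-5*1/282 + 489*(-1/16)) = -3 + (-5/282 - 489/16) = -3 - 68989/2256 = -75757/2256 ≈ -33.580)
x = -75757/2256 ≈ -33.580
m(u) = -78
1/(m(x) + J(-683)/185371) = 1/(-78 + (6 - 3*(-683))/185371) = 1/(-78 + (6 + 2049)*(1/185371)) = 1/(-78 + 2055*(1/185371)) = 1/(-78 + 2055/185371) = 1/(-14456883/185371) = -185371/14456883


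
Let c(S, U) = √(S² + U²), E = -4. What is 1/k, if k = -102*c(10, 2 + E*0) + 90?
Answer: -5/59662 - 17*√26/89493 ≈ -0.0010524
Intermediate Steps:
k = 90 - 204*√26 (k = -102*√(10² + (2 - 4*0)²) + 90 = -102*√(100 + (2 + 0)²) + 90 = -102*√(100 + 2²) + 90 = -102*√(100 + 4) + 90 = -204*√26 + 90 = 90 - 204*√26 ≈ -950.20)
1/k = 1/(90 - 204*√26)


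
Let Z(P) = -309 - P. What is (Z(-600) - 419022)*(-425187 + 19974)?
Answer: 169675244703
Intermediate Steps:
(Z(-600) - 419022)*(-425187 + 19974) = ((-309 - 1*(-600)) - 419022)*(-425187 + 19974) = ((-309 + 600) - 419022)*(-405213) = (291 - 419022)*(-405213) = -418731*(-405213) = 169675244703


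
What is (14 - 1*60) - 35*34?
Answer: -1236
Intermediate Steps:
(14 - 1*60) - 35*34 = (14 - 60) - 1190 = -46 - 1190 = -1236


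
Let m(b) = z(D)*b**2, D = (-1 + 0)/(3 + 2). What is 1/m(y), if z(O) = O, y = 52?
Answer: -5/2704 ≈ -0.0018491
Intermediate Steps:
D = -1/5 ≈ -0.20000
m(b) = -b**2/5
1/m(y) = 1/(-1/5*52**2) = 1/(-1/5*2704) = 1/(-2704/5) = -5/2704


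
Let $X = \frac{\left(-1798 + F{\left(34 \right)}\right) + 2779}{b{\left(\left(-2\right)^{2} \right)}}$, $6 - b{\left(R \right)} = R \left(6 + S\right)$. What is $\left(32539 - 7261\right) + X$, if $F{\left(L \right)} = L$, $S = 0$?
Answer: $\frac{453989}{18} \approx 25222.0$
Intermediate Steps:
$b{\left(R \right)} = 6 - 6 R$ ($b{\left(R \right)} = 6 - R \left(6 + 0\right) = 6 - R 6 = 6 - 6 R$)
$X = - \frac{1015}{18}$ ($X = \frac{\left(-1798 + 34\right) + 2779}{6 - 6 \left(-2\right)^{2}} = \frac{-1764 + 2779}{6 - 24} = \frac{1015}{6 - 24} = \frac{1015}{-18} = 1015 \left(- \frac{1}{18}\right) = - \frac{1015}{18} \approx -56.389$)
$\left(32539 - 7261\right) + X = \left(32539 - 7261\right) - \frac{1015}{18} = 25278 - \frac{1015}{18} = \frac{453989}{18}$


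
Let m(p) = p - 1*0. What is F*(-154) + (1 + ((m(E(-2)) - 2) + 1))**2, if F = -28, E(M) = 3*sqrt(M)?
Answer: 4294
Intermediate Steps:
m(p) = p (m(p) = p + 0 = p)
F*(-154) + (1 + ((m(E(-2)) - 2) + 1))**2 = -28*(-154) + (1 + ((3*sqrt(-2) - 2) + 1))**2 = 4312 + (1 + ((3*(I*sqrt(2)) - 2) + 1))**2 = 4312 + (1 + ((3*I*sqrt(2) - 2) + 1))**2 = 4312 + (1 + ((-2 + 3*I*sqrt(2)) + 1))**2 = 4312 + (1 + (-1 + 3*I*sqrt(2)))**2 = 4312 + (3*I*sqrt(2))**2 = 4312 - 18 = 4294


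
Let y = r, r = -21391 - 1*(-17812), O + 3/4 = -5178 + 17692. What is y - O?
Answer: -64369/4 ≈ -16092.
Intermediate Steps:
O = 50053/4 (O = -¾ + (-5178 + 17692) = -¾ + 12514 = 50053/4 ≈ 12513.)
r = -3579 (r = -21391 + 17812 = -3579)
y = -3579
y - O = -3579 - 1*50053/4 = -3579 - 50053/4 = -64369/4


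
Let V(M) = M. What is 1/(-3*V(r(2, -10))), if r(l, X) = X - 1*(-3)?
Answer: 1/21 ≈ 0.047619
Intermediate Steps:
r(l, X) = 3 + X (r(l, X) = X + 3 = 3 + X)
1/(-3*V(r(2, -10))) = 1/(-3*(3 - 10)) = 1/(-3*(-7)) = 1/21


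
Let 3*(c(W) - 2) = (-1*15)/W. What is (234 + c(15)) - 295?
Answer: -178/3 ≈ -59.333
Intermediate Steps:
c(W) = 2 - 5/W (c(W) = 2 + ((-1*15)/W)/3 = 2 + (-15/W)/3 = 2 - 5/W)
(234 + c(15)) - 295 = (234 + (2 - 5/15)) - 295 = (234 + (2 - 5*1/15)) - 295 = (234 + (2 - 1/3)) - 295 = (234 + 5/3) - 295 = 707/3 - 295 = -178/3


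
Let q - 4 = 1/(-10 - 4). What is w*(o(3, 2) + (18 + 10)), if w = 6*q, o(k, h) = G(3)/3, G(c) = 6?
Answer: 4950/7 ≈ 707.14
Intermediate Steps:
q = 55/14 (q = 4 + 1/(-10 - 4) = 4 + 1/(-14) = 4 - 1/14 = 55/14 ≈ 3.9286)
o(k, h) = 2 (o(k, h) = 6/3 = 6*(⅓) = 2)
w = 165/7 (w = 6*(55/14) = 165/7 ≈ 23.571)
w*(o(3, 2) + (18 + 10)) = 165*(2 + (18 + 10))/7 = 165*(2 + 28)/7 = (165/7)*30 = 4950/7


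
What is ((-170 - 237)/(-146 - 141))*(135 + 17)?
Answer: 61864/287 ≈ 215.55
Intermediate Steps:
((-170 - 237)/(-146 - 141))*(135 + 17) = -407/(-287)*152 = -407*(-1/287)*152 = (407/287)*152 = 61864/287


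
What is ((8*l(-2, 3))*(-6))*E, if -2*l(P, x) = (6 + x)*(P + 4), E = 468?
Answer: 202176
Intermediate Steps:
l(P, x) = -(4 + P)*(6 + x)/2 (l(P, x) = -(6 + x)*(P + 4)/2 = -(6 + x)*(4 + P)/2 = -(4 + P)*(6 + x)/2)
((8*l(-2, 3))*(-6))*E = ((8*(-12 - 3*(-2) - 2*3 - ½*(-2)*3))*(-6))*468 = ((8*(-12 + 6 - 6 + 3))*(-6))*468 = ((8*(-9))*(-6))*468 = -72*(-6)*468 = 432*468 = 202176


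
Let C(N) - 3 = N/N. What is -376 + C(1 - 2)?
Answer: -372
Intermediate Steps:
C(N) = 4 (C(N) = 3 + N/N = 3 + 1 = 4)
-376 + C(1 - 2) = -376 + 4 = -372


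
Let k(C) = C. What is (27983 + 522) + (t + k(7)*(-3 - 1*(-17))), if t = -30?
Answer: 28573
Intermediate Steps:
(27983 + 522) + (t + k(7)*(-3 - 1*(-17))) = (27983 + 522) + (-30 + 7*(-3 - 1*(-17))) = 28505 + (-30 + 7*(-3 + 17)) = 28505 + (-30 + 7*14) = 28505 + (-30 + 98) = 28505 + 68 = 28573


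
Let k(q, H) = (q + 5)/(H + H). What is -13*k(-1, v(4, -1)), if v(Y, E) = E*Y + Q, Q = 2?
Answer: 13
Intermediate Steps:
v(Y, E) = 2 + E*Y (v(Y, E) = E*Y + 2 = 2 + E*Y)
k(q, H) = (5 + q)/(2*H) (k(q, H) = (5 + q)/((2*H)) = (5 + q)*(1/(2*H)) = (5 + q)/(2*H))
-13*k(-1, v(4, -1)) = -13*(5 - 1)/(2*(2 - 1*4)) = -13*4/(2*(2 - 4)) = -13*4/(2*(-2)) = -13*(-1)*4/(2*2) = -13*(-1) = 13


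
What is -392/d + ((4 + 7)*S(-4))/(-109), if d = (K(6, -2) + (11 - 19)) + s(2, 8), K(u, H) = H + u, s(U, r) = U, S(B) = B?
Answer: 21408/109 ≈ 196.40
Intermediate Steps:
d = -2 (d = ((-2 + 6) + (11 - 19)) + 2 = (4 - 8) + 2 = -4 + 2 = -2)
-392/d + ((4 + 7)*S(-4))/(-109) = -392/(-2) + ((4 + 7)*(-4))/(-109) = -392*(-½) + (11*(-4))*(-1/109) = 196 - 44*(-1/109) = 196 + 44/109 = 21408/109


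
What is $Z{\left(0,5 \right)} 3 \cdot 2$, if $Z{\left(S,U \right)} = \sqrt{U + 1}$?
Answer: $6 \sqrt{6} \approx 14.697$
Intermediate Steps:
$Z{\left(S,U \right)} = \sqrt{1 + U}$
$Z{\left(0,5 \right)} 3 \cdot 2 = \sqrt{1 + 5} \cdot 3 \cdot 2 = \sqrt{6} \cdot 3 \cdot 2 = 3 \sqrt{6} \cdot 2 = 6 \sqrt{6}$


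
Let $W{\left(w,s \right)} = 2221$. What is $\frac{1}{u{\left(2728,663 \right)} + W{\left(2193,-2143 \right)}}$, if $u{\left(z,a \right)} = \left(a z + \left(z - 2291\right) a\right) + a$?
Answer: $\frac{1}{2101279} \approx 4.759 \cdot 10^{-7}$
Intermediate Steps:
$u{\left(z,a \right)} = a + a z + a \left(-2291 + z\right)$ ($u{\left(z,a \right)} = \left(a z + \left(-2291 + z\right) a\right) + a = \left(a z + a \left(-2291 + z\right)\right) + a = a + a z + a \left(-2291 + z\right)$)
$\frac{1}{u{\left(2728,663 \right)} + W{\left(2193,-2143 \right)}} = \frac{1}{2 \cdot 663 \left(-1145 + 2728\right) + 2221} = \frac{1}{2 \cdot 663 \cdot 1583 + 2221} = \frac{1}{2099058 + 2221} = \frac{1}{2101279}$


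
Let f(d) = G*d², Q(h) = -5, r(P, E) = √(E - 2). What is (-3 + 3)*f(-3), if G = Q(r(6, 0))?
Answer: 0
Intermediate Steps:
r(P, E) = √(-2 + E)
G = -5
f(d) = -5*d²
(-3 + 3)*f(-3) = (-3 + 3)*(-5*(-3)²) = 0*(-5*9) = 0*(-45) = 0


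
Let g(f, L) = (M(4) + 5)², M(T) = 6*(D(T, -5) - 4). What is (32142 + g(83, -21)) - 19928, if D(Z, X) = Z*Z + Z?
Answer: 22415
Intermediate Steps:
D(Z, X) = Z + Z² (D(Z, X) = Z² + Z = Z + Z²)
M(T) = -24 + 6*T*(1 + T) (M(T) = 6*(T*(1 + T) - 4) = 6*(-4 + T*(1 + T)) = -24 + 6*T*(1 + T))
g(f, L) = 10201 (g(f, L) = ((-24 + 6*4*(1 + 4)) + 5)² = ((-24 + 6*4*5) + 5)² = ((-24 + 120) + 5)² = (96 + 5)² = 101² = 10201)
(32142 + g(83, -21)) - 19928 = (32142 + 10201) - 19928 = 42343 - 19928 = 22415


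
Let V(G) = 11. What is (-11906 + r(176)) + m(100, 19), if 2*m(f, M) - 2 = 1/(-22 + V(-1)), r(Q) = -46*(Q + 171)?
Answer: -613075/22 ≈ -27867.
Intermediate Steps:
r(Q) = -7866 - 46*Q (r(Q) = -46*(171 + Q) = -7866 - 46*Q)
m(f, M) = 21/22 (m(f, M) = 1 + 1/(2*(-22 + 11)) = 1 + (1/2)/(-11) = 1 + (1/2)*(-1/11) = 1 - 1/22 = 21/22)
(-11906 + r(176)) + m(100, 19) = (-11906 + (-7866 - 46*176)) + 21/22 = (-11906 + (-7866 - 8096)) + 21/22 = (-11906 - 15962) + 21/22 = -27868 + 21/22 = -613075/22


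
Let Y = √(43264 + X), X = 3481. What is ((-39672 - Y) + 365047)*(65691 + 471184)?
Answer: 174685703125 - 536875*√46745 ≈ 1.7457e+11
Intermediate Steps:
Y = √46745 (Y = √(43264 + 3481) = √46745 ≈ 216.21)
((-39672 - Y) + 365047)*(65691 + 471184) = ((-39672 - √46745) + 365047)*(65691 + 471184) = (325375 - √46745)*536875 = 174685703125 - 536875*√46745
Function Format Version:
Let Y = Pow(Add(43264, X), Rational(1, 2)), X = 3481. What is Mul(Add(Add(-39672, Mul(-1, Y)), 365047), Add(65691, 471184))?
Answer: Add(174685703125, Mul(-536875, Pow(46745, Rational(1, 2)))) ≈ 1.7457e+11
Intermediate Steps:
Y = Pow(46745, Rational(1, 2)) (Y = Pow(Add(43264, 3481), Rational(1, 2)) = Pow(46745, Rational(1, 2)) ≈ 216.21)
Mul(Add(Add(-39672, Mul(-1, Y)), 365047), Add(65691, 471184)) = Mul(Add(Add(-39672, Mul(-1, Pow(46745, Rational(1, 2)))), 365047), Add(65691, 471184)) = Mul(Add(325375, Mul(-1, Pow(46745, Rational(1, 2)))), 536875) = Add(174685703125, Mul(-536875, Pow(46745, Rational(1, 2))))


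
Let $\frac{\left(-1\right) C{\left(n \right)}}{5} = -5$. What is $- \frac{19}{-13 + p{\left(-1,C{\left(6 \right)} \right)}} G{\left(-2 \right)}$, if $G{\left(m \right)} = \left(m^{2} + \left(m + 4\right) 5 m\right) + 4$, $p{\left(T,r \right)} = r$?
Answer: $19$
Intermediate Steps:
$C{\left(n \right)} = 25$ ($C{\left(n \right)} = \left(-5\right) \left(-5\right) = 25$)
$G{\left(m \right)} = 4 + m^{2} + m \left(20 + 5 m\right)$ ($G{\left(m \right)} = \left(m^{2} + \left(4 + m\right) 5 m\right) + 4 = \left(m^{2} + \left(20 + 5 m\right) m\right) + 4 = \left(m^{2} + m \left(20 + 5 m\right)\right) + 4 = 4 + m^{2} + m \left(20 + 5 m\right)$)
$- \frac{19}{-13 + p{\left(-1,C{\left(6 \right)} \right)}} G{\left(-2 \right)} = - \frac{19}{-13 + 25} \left(4 + 6 \left(-2\right)^{2} + 20 \left(-2\right)\right) = - \frac{19}{12} \left(4 + 6 \cdot 4 - 40\right) = \left(-19\right) \frac{1}{12} \left(4 + 24 - 40\right) = \left(- \frac{19}{12}\right) \left(-12\right) = 19$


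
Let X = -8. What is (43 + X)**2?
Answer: 1225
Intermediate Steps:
(43 + X)**2 = (43 - 8)**2 = 35**2 = 1225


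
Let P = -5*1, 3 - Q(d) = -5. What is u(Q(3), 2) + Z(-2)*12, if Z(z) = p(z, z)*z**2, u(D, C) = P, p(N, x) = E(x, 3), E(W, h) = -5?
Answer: -245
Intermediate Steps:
Q(d) = 8 (Q(d) = 3 - 1*(-5) = 3 + 5 = 8)
p(N, x) = -5
P = -5
u(D, C) = -5
Z(z) = -5*z**2
u(Q(3), 2) + Z(-2)*12 = -5 - 5*(-2)**2*12 = -5 - 5*4*12 = -5 - 20*12 = -5 - 240 = -245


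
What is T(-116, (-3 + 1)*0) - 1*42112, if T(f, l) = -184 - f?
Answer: -42180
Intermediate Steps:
T(-116, (-3 + 1)*0) - 1*42112 = (-184 - 1*(-116)) - 1*42112 = (-184 + 116) - 42112 = -68 - 42112 = -42180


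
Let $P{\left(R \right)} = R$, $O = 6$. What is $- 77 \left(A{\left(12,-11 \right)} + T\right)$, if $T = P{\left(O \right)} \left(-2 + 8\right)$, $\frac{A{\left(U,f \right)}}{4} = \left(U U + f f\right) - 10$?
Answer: $-81312$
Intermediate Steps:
$A{\left(U,f \right)} = -40 + 4 U^{2} + 4 f^{2}$ ($A{\left(U,f \right)} = 4 \left(\left(U U + f f\right) - 10\right) = 4 \left(\left(U^{2} + f^{2}\right) - 10\right) = 4 \left(-10 + U^{2} + f^{2}\right) = -40 + 4 U^{2} + 4 f^{2}$)
$T = 36$ ($T = 6 \left(-2 + 8\right) = 6 \cdot 6 = 36$)
$- 77 \left(A{\left(12,-11 \right)} + T\right) = - 77 \left(\left(-40 + 4 \cdot 12^{2} + 4 \left(-11\right)^{2}\right) + 36\right) = - 77 \left(\left(-40 + 4 \cdot 144 + 4 \cdot 121\right) + 36\right) = - 77 \left(\left(-40 + 576 + 484\right) + 36\right) = - 77 \left(1020 + 36\right) = \left(-77\right) 1056 = -81312$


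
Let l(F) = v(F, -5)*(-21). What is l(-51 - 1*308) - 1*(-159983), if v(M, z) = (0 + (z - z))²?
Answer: 159983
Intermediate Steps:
v(M, z) = 0 (v(M, z) = (0 + 0)² = 0² = 0)
l(F) = 0 (l(F) = 0*(-21) = 0)
l(-51 - 1*308) - 1*(-159983) = 0 - 1*(-159983) = 0 + 159983 = 159983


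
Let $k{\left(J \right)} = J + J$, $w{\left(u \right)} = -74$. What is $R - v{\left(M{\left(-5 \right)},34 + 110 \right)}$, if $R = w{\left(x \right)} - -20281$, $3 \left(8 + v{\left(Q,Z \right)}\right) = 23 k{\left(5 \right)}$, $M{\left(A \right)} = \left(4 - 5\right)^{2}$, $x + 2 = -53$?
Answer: $\frac{60415}{3} \approx 20138.0$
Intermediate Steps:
$x = -55$ ($x = -2 - 53 = -55$)
$k{\left(J \right)} = 2 J$
$M{\left(A \right)} = 1$ ($M{\left(A \right)} = \left(-1\right)^{2} = 1$)
$v{\left(Q,Z \right)} = \frac{206}{3}$ ($v{\left(Q,Z \right)} = -8 + \frac{23 \cdot 2 \cdot 5}{3} = -8 + \frac{23 \cdot 10}{3} = -8 + \frac{1}{3} \cdot 230 = -8 + \frac{230}{3} = \frac{206}{3}$)
$R = 20207$ ($R = -74 - -20281 = -74 + 20281 = 20207$)
$R - v{\left(M{\left(-5 \right)},34 + 110 \right)} = 20207 - \frac{206}{3} = \frac{60415}{3}$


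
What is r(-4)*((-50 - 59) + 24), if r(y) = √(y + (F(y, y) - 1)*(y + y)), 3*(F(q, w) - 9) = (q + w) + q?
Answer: -510*I ≈ -510.0*I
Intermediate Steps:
F(q, w) = 9 + w/3 + 2*q/3 (F(q, w) = 9 + ((q + w) + q)/3 = 9 + (w + 2*q)/3 = 9 + (w/3 + 2*q/3) = 9 + w/3 + 2*q/3)
r(y) = √(y + 2*y*(8 + y)) (r(y) = √(y + ((9 + y/3 + 2*y/3) - 1)*(y + y)) = √(y + ((9 + y) - 1)*(2*y)) = √(y + (8 + y)*(2*y)) = √(y + 2*y*(8 + y)))
r(-4)*((-50 - 59) + 24) = √(-4*(17 + 2*(-4)))*((-50 - 59) + 24) = √(-4*(17 - 8))*(-109 + 24) = √(-4*9)*(-85) = √(-36)*(-85) = (6*I)*(-85) = -510*I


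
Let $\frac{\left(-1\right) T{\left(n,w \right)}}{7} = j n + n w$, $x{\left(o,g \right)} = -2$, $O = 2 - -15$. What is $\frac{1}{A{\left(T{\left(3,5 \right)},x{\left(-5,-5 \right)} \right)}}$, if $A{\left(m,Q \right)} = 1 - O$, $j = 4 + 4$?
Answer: $- \frac{1}{16} \approx -0.0625$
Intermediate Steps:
$j = 8$
$O = 17$ ($O = 2 + 15 = 17$)
$T{\left(n,w \right)} = - 56 n - 7 n w$ ($T{\left(n,w \right)} = - 7 \left(8 n + n w\right) = - 56 n - 7 n w$)
$A{\left(m,Q \right)} = -16$ ($A{\left(m,Q \right)} = 1 - 17 = -16$)
$\frac{1}{A{\left(T{\left(3,5 \right)},x{\left(-5,-5 \right)} \right)}} = \frac{1}{-16} = - \frac{1}{16}$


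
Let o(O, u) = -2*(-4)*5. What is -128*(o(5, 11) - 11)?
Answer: -3712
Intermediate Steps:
o(O, u) = 40 (o(O, u) = 8*5 = 40)
-128*(o(5, 11) - 11) = -128*(40 - 11) = -128*29 = -3712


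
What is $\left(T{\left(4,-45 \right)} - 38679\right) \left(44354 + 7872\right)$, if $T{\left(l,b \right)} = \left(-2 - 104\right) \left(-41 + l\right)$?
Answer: $-1815219082$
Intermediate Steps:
$T{\left(l,b \right)} = 4346 - 106 l$ ($T{\left(l,b \right)} = - 106 \left(-41 + l\right) = 4346 - 106 l$)
$\left(T{\left(4,-45 \right)} - 38679\right) \left(44354 + 7872\right) = \left(\left(4346 - 424\right) - 38679\right) \left(44354 + 7872\right) = \left(\left(4346 - 424\right) - 38679\right) 52226 = \left(3922 - 38679\right) 52226 = \left(-34757\right) 52226 = -1815219082$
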